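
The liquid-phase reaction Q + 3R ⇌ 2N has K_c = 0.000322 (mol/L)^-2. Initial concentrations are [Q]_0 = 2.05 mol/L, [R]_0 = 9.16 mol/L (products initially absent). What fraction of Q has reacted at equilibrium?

X = 0.139

Let X = conversion of Q; extent ξ = 2.05·X mol/L.
Concentrations: [Q] = 2.05 − 2.05X; [R] = 9.16 − 6.15X; [N] = 4.1X.
K_c = [N]^2 / ([Q] [R]^3).
This equals 0.000322 at X = 0.139 (the root in 0 < X < 1).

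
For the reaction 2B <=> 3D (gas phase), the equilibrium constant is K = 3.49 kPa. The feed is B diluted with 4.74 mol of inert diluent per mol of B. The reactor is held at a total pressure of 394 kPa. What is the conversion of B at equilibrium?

X = 0.212

Take 1 mol B as basis and let X be its fractional conversion, so ξ = 0.5X.
Mole table: n_B = 1 − X; n_D = 1.5X; n_I = 4.74 (inert).
Summing: n_T = 5.74 + 0.5X.
Mole fractions y_i = n_i/n_T; K = p_D^3 / (p_B^2) with p_i = y_i·P.
Setting this equal to 3.49 kPa and taking the physical root (0 < X < 1) gives X = 0.212.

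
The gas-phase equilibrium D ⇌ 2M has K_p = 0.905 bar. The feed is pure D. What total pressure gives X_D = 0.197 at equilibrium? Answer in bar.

Take 1 mol D as basis and let X be its fractional conversion, so ξ = X.
At extent ξ: n_D = 1 − X; n_M = 2X.
n_T = Σnᵢ = 1 + X.
K_p = p_M^2 / (p_D) with p_i = (n_i/n_T)·P.
At X = 0.197: the mole-fraction product g(X) = Π y_i^ν_i = 0.1615. Since K_p = g(X)·P^{1}, P = (K_p/g)^(1/1) = (0.905/0.1615)^(1/1) = 5.6 bar.

P = 5.6 bar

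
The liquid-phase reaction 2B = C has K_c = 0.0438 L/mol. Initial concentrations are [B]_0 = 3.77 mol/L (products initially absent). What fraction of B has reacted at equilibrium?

X = 0.207

Let X = conversion of B; extent ξ = 3.77X/2 mol/L.
Concentrations: [B] = 3.77 − 3.77X; [C] = 1.89X.
K_c = [C] / ([B]^2).
Solving K_c = 0.0438 for X ∈ (0,1): X = 0.207.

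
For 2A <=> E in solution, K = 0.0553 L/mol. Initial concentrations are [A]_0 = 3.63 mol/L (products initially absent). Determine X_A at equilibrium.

Let X = conversion of A; extent ξ = 3.63X/2 mol/L.
Concentrations: [A] = 3.63 − 3.63X; [E] = 1.81X.
K = [E] / ([A]^2).
Setting equal to 0.0553 and solving for X on (0,1) gives X = 0.235.

X = 0.235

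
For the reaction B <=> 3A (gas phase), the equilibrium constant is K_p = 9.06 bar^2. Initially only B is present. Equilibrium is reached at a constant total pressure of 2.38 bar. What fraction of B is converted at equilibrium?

X = 0.491

Let X = conversion of B (basis 1 mol B); extent of reaction ξ = X.
Mole table: n_B = 1 − X; n_A = 3X.
n_T = Σnᵢ = 1 + 2X.
Mole fractions y_i = n_i/n_T; K_p = p_A^3 / (p_B) with p_i = y_i·P.
Substituting and setting equal to 9.06 bar^2 gives a polynomial in X; the root in (0,1) is X = 0.491.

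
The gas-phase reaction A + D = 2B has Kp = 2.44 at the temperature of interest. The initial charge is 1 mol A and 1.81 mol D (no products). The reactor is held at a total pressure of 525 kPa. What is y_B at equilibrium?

Let X = conversion of A (basis 1 mol A); extent of reaction ξ = X.
Moles: n_A = 1 − X; n_D = 1.81 − X; n_B = 2X.
n_T stays at 2.81 (no change in mole number).
With p_i = (n_i/n_T)P, Kp = p_B^2 / (p_A p_D).
Substituting and setting equal to 2.44 gives a polynomial in X; the root in (0,1) is X = 0.570.
Then n_B = 1.14, n_T = 2.81, so y_B = 0.406.

y_B = 0.406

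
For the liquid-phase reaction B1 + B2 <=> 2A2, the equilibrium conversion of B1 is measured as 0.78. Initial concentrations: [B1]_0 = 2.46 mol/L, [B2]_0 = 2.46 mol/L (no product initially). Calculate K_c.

K_c = 50.3

Let X = conversion of B1.
Concentrations: [B1] = 2.46 − 2.46X; [B2] = 2.46 − 2.46X; [A2] = 4.92X.
At X = 0.78: [B1] = 0.541, [B2] = 0.541, [A2] = 3.84.
K_c = [A2]^2 / ([B1] [B2]) = 50.3.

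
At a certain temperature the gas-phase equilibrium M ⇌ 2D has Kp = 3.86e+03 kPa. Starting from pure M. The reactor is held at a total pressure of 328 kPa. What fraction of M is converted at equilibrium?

X = 0.864

Let X = conversion of M (basis 1 mol M); extent of reaction ξ = X.
Moles: n_M = 1 − X; n_D = 2X.
n_T = Σnᵢ = 1 + X.
y_i = n_i/n_T, p_i = y_i·P. Kp = p_D^2 / (p_M).
Equating to 3.86e+03 kPa and solving on 0 < X < 1: X = 0.864.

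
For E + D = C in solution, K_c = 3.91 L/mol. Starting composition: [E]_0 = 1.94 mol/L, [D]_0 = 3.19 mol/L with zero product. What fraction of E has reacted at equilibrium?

X = 0.857

Let X = conversion of E; extent ξ = 1.94·X mol/L.
Concentrations: [E] = 1.94 − 1.94X; [D] = 3.19 − 1.94X; [C] = 1.94X.
K_c = [C] / ([E] [D]).
Solving K_c = 3.91 for X ∈ (0,1): X = 0.857.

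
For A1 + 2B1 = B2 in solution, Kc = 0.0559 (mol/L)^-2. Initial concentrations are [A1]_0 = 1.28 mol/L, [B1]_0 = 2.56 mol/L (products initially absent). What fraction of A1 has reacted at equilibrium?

Let X = conversion of A1; extent ξ = 1.28·X mol/L.
Concentrations: [A1] = 1.28 − 1.28X; [B1] = 2.56 − 2.56X; [B2] = 1.28X.
Kc = [B2] / ([A1] [B1]^2).
This equals 0.0559 at X = 0.193 (the root in 0 < X < 1).

X = 0.193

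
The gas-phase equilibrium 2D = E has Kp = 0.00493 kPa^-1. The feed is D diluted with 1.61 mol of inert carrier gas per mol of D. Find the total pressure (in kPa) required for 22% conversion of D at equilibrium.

P = 91.7 kPa

Basis: 1 mol D initially; let X = conversion of D. Extent ξ = 0.5X.
At extent ξ: n_D = 1 − X; n_E = 0.5X; n_I = 1.61 (inert).
n_T = Σnᵢ = 2.61 − 0.5X.
Kp = p_E / (p_D^2) with p_i = (n_i/n_T)·P.
At X = 0.22: the mole-fraction product g(X) = Π y_i^ν_i = 0.452. Since Kp = g(X)·P^{-1}, P = (g/Kp)^(1/1) = (0.452/0.00493)^(1/1) = 91.7 kPa.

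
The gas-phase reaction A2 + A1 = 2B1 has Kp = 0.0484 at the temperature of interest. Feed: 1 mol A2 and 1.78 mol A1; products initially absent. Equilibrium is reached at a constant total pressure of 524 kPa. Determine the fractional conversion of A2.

X = 0.132

Basis: 1 mol A2 initially; let X = conversion of A2. Extent ξ = X.
Moles: n_A2 = 1 − X; n_A1 = 1.78 − X; n_B1 = 2X.
Total moles n_T = 2.78 (Δν = 0, constant).
Mole fractions y_i = n_i/n_T; Kp = p_B1^2 / (p_A2 p_A1) with p_i = y_i·P.
Equating to 0.0484 and solving on 0 < X < 1: X = 0.132.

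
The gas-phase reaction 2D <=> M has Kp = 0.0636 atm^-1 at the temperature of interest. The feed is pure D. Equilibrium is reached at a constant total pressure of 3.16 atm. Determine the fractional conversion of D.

Take 1 mol D as basis and let X be its fractional conversion, so ξ = 0.5X.
Mole table: n_D = 1 − X; n_M = 0.5X.
Summing: n_T = 1 − 0.5X.
y_i = n_i/n_T, p_i = y_i·P. Kp = p_M / (p_D^2).
Substituting and setting equal to 0.0636 atm^-1 gives a polynomial in X; the root in (0,1) is X = 0.255.

X = 0.255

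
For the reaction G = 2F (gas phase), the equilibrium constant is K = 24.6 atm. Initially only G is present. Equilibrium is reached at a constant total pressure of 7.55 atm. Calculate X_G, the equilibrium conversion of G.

Let X = conversion of G (basis 1 mol G); extent of reaction ξ = X.
Moles: n_G = 1 − X; n_F = 2X.
Summing: n_T = 1 + X.
y_i = n_i/n_T, p_i = y_i·P. K = p_F^2 / (p_G).
Setting this equal to 24.6 atm and taking the physical root (0 < X < 1) gives X = 0.670.

X = 0.670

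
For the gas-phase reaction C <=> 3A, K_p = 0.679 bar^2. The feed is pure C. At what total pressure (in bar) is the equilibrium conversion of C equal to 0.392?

P = 0.899 bar

Take 1 mol C as basis and let X be its fractional conversion, so ξ = X.
At extent ξ: n_C = 1 − X; n_A = 3X.
Summing: n_T = 1 + 2X.
K_p = p_A^3 / (p_C) with p_i = (n_i/n_T)·P.
At X = 0.392: the mole-fraction product g(X) = Π y_i^ν_i = 0.8405. Since K_p = g(X)·P^{2}, P = (K_p/g)^(1/2) = (0.679/0.8405)^(1/2) = 0.899 bar.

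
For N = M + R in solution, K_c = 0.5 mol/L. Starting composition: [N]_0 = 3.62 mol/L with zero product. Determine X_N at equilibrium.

Let X = conversion of N; extent ξ = 3.62·X mol/L.
Concentrations: [N] = 3.62 − 3.62X; [M] = 3.62X; [R] = 3.62X.
K_c = [M] [R] / ([N]).
This equals 0.5 at X = 0.309 (the root in 0 < X < 1).

X = 0.309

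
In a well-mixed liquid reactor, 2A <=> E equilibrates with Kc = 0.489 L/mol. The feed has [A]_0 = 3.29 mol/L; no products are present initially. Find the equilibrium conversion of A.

Let X = conversion of A; extent ξ = 3.29X/2 mol/L.
Concentrations: [A] = 3.29 − 3.29X; [E] = 1.65X.
Kc = [E] / ([A]^2).
Equating to 0.489 L/mol: the physical root is X = 0.577.

X = 0.577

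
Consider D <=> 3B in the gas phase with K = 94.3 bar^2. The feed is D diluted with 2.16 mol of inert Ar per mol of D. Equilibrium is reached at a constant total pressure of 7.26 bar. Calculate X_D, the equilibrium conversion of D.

X = 0.727

Take 1 mol D as basis and let X be its fractional conversion, so ξ = X.
Species balance: n_D = 1 − X; n_B = 3X; n_I = 2.16 (inert).
Total moles n_T = 3.16 + 2X.
Mole fractions y_i = n_i/n_T; K = p_B^3 / (p_D) with p_i = y_i·P.
Substituting and setting equal to 94.3 bar^2 gives a polynomial in X; the root in (0,1) is X = 0.727.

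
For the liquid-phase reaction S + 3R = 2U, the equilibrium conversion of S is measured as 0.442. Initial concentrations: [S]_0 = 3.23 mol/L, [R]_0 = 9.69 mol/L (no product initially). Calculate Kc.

Let X = conversion of S.
Concentrations: [S] = 3.23 − 3.23X; [R] = 9.69 − 9.69X; [U] = 6.46X.
At X = 0.442: [S] = 1.8, [R] = 5.41, [U] = 2.86.
Kc = [U]^2 / ([S] [R]^3) = 0.0286 (mol/L)^-2.

Kc = 0.0286 (mol/L)^-2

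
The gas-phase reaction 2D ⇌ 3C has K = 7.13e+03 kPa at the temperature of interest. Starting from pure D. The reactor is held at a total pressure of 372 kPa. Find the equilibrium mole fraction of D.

Let X = conversion of D (basis 1 mol D); extent of reaction ξ = 0.5X.
Moles: n_D = 1 − X; n_C = 1.5X.
Total moles n_T = 1 + 0.5X.
y_i = n_i/n_T, p_i = y_i·P. K = p_C^3 / (p_D^2).
Substituting and setting equal to 7.13e+03 kPa gives a polynomial in X; the root in (0,1) is X = 0.762.
Then n_D = 0.238, n_T = 1.38, so y_D = 0.172.

y_D = 0.172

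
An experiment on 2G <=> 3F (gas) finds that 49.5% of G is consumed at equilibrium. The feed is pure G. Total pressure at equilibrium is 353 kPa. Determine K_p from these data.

K_p = 454 kPa

Take 1 mol G as basis and let X be its fractional conversion, so ξ = 0.5X.
At extent ξ: n_G = 1 − X; n_F = 1.5X.
Summing: n_T = 1 + 0.5X.
At X = 0.495: n_G = 0.505, n_F = 0.742, n_T = 1.25.
p_i = (n_i/n_T)·P. K_p = p_F^3 / (p_G^2) = 454 kPa.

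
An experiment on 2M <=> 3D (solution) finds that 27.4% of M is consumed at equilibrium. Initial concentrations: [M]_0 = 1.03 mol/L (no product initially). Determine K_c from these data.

K_c = 0.136 mol/L

Let X = conversion of M.
Concentrations: [M] = 1.03 − 1.03X; [D] = 1.54X.
At X = 0.274: [M] = 0.748, [D] = 0.423.
K_c = [D]^3 / ([M]^2) = 0.136 mol/L.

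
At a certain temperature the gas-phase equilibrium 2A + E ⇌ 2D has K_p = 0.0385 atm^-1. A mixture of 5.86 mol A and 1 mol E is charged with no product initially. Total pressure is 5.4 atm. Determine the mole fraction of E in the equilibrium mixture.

Basis: 1 mol E initially; let X = conversion of E. Extent ξ = X.
Mole table: n_A = 5.86 − 2X; n_E = 1 − X; n_D = 2X.
Summing: n_T = 6.86 − X.
Mole fractions y_i = n_i/n_T; K_p = p_D^2 / (p_A^2 p_E) with p_i = y_i·P.
Equating to 0.0385 atm^-1 and solving on 0 < X < 1: X = 0.365.
Then n_E = 0.635, n_T = 6.49, so y_E = 0.098.

y_E = 0.098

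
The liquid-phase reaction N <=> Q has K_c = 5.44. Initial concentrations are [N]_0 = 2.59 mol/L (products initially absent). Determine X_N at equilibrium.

X = 0.845

Let X = conversion of N; extent ξ = 2.59·X mol/L.
Concentrations: [N] = 2.59 − 2.59X; [Q] = 2.59X.
K_c = [Q] / ([N]).
This equals 5.44 at X = 0.845 (the root in 0 < X < 1).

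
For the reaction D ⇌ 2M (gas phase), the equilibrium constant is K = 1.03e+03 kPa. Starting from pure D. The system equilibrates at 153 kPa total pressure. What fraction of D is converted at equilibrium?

Basis: 1 mol D initially; let X = conversion of D. Extent ξ = X.
Moles: n_D = 1 − X; n_M = 2X.
Total moles n_T = 1 + X.
Mole fractions y_i = n_i/n_T; K = p_M^2 / (p_D) with p_i = y_i·P.
Setting this equal to 1.03e+03 kPa and taking the physical root (0 < X < 1) gives X = 0.792.

X = 0.792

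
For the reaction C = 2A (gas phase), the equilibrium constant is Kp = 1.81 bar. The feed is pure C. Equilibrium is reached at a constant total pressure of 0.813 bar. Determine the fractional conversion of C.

X = 0.598

Take 1 mol C as basis and let X be its fractional conversion, so ξ = X.
Moles: n_C = 1 − X; n_A = 2X.
Total moles n_T = 1 + X.
With p_i = (n_i/n_T)P, Kp = p_A^2 / (p_C).
Setting this equal to 1.81 bar and taking the physical root (0 < X < 1) gives X = 0.598.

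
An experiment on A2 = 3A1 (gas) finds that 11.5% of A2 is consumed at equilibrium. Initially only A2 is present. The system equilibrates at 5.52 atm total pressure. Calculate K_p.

Let X = conversion of A2 (basis 1 mol A2); extent of reaction ξ = X.
Mole table: n_A2 = 1 − X; n_A1 = 3X.
Summing: n_T = 1 + 2X.
At X = 0.115: n_A2 = 0.885, n_A1 = 0.345, n_T = 1.23.
p_i = (n_i/n_T)·P. K_p = p_A1^3 / (p_A2) = 0.935 atm^2.

K_p = 0.935 atm^2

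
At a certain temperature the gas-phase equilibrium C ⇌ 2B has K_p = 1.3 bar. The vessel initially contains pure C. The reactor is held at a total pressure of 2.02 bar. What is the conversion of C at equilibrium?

X = 0.372

Take 1 mol C as basis and let X be its fractional conversion, so ξ = X.
Moles: n_C = 1 − X; n_B = 2X.
Total moles n_T = 1 + X.
y_i = n_i/n_T, p_i = y_i·P. K_p = p_B^2 / (p_C).
Setting this equal to 1.3 bar and taking the physical root (0 < X < 1) gives X = 0.372.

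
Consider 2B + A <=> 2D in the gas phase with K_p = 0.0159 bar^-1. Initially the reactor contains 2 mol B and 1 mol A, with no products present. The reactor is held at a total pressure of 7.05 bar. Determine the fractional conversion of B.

Let X = conversion of B (basis 2 mol B); extent of reaction ξ = X.
Species balance: n_B = 2 − 2X; n_A = 1 − X; n_D = 2X.
n_T = Σnᵢ = 3 − X.
Mole fractions y_i = n_i/n_T; K_p = p_D^2 / (p_B^2 p_A) with p_i = y_i·P.
This yields a degree-3 equation in X; solving on (0,1), X = 0.154.

X = 0.154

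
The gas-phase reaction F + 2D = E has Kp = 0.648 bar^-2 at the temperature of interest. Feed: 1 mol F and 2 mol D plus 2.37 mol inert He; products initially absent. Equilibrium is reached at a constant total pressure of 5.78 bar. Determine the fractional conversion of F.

Let X = conversion of F (basis 1 mol F); extent of reaction ξ = X.
Species balance: n_F = 1 − X; n_D = 2 − 2X; n_E = X; n_I = 2.37 (inert).
Total moles n_T = 5.37 − 2X.
Mole fractions y_i = n_i/n_T; Kp = p_E / (p_F p_D^2) with p_i = y_i·P.
Setting this equal to 0.648 bar^-2 and taking the physical root (0 < X < 1) gives X = 0.518.

X = 0.518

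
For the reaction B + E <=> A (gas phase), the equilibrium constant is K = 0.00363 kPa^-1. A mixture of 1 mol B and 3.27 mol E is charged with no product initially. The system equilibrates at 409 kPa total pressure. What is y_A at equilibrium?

Take 1 mol B as basis and let X be its fractional conversion, so ξ = X.
Moles: n_B = 1 − X; n_E = 3.27 − X; n_A = X.
Total moles n_T = 4.27 − X.
Mole fractions y_i = n_i/n_T; K = p_A / (p_B p_E) with p_i = y_i·P.
Substituting and setting equal to 0.00363 kPa^-1 gives a polynomial in X; the root in (0,1) is X = 0.521.
Then n_A = 0.521, n_T = 3.75, so y_A = 0.139.

y_A = 0.139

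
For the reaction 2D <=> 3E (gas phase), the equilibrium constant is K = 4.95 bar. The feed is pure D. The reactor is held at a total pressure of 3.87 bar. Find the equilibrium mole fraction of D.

Basis: 1 mol D initially; let X = conversion of D. Extent ξ = 0.5X.
Mole table: n_D = 1 − X; n_E = 1.5X.
Total moles n_T = 1 + 0.5X.
Mole fractions y_i = n_i/n_T; K = p_E^3 / (p_D^2) with p_i = y_i·P.
Equating to 4.95 bar and solving on 0 < X < 1: X = 0.494.
Then n_D = 0.506, n_T = 1.25, so y_D = 0.405.

y_D = 0.405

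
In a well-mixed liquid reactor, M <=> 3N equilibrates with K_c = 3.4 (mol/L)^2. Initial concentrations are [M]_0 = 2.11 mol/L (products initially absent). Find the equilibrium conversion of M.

X = 0.274

Let X = conversion of M; extent ξ = 2.11·X mol/L.
Concentrations: [M] = 2.11 − 2.11X; [N] = 6.33X.
K_c = [N]^3 / ([M]).
This equals 3.4 at X = 0.274 (the root in 0 < X < 1).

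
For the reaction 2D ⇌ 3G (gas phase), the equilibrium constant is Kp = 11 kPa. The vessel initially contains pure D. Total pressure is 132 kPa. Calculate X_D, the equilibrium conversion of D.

X = 0.250

Take 1 mol D as basis and let X be its fractional conversion, so ξ = 0.5X.
Species balance: n_D = 1 − X; n_G = 1.5X.
Summing: n_T = 1 + 0.5X.
y_i = n_i/n_T, p_i = y_i·P. Kp = p_G^3 / (p_D^2).
Equating to 11 kPa and solving on 0 < X < 1: X = 0.250.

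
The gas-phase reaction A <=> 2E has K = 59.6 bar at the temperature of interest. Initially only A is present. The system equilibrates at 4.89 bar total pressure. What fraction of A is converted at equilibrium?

X = 0.868

Take 1 mol A as basis and let X be its fractional conversion, so ξ = X.
At extent ξ: n_A = 1 − X; n_E = 2X.
Summing: n_T = 1 + X.
Mole fractions y_i = n_i/n_T; K = p_E^2 / (p_A) with p_i = y_i·P.
Setting this equal to 59.6 bar and taking the physical root (0 < X < 1) gives X = 0.868.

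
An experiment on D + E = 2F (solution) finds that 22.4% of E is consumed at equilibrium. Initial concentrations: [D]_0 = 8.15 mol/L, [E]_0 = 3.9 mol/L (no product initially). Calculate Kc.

Let X = conversion of E.
Concentrations: [D] = 8.15 − 3.9X; [E] = 3.9 − 3.9X; [F] = 7.8X.
At X = 0.224: [D] = 7.28, [E] = 3.03, [F] = 1.75.
Kc = [F]^2 / ([D] [E]) = 0.139.

Kc = 0.139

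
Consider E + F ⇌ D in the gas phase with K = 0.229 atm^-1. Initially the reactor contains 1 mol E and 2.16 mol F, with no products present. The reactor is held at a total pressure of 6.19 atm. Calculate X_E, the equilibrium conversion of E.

Basis: 1 mol E initially; let X = conversion of E. Extent ξ = X.
Species balance: n_E = 1 − X; n_F = 2.16 − X; n_D = X.
Total moles n_T = 3.16 − X.
y_i = n_i/n_T, p_i = y_i·P. K = p_D / (p_E p_F).
Substituting and setting equal to 0.229 atm^-1 gives a polynomial in X; the root in (0,1) is X = 0.471.

X = 0.471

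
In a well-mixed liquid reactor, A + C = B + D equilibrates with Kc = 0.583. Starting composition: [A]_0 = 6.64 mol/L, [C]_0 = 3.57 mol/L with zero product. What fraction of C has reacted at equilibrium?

X = 0.569

Let X = conversion of C; extent ξ = 3.57·X mol/L.
Concentrations: [A] = 6.64 − 3.57X; [C] = 3.57 − 3.57X; [B] = 3.57X; [D] = 3.57X.
Kc = [B] [D] / ([A] [C]).
Setting equal to 0.583 and solving for X on (0,1) gives X = 0.569.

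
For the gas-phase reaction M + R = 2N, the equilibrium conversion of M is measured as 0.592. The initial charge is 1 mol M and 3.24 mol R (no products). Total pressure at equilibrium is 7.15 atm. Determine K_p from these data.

K_p = 1.3

Let X = conversion of M (basis 1 mol M); extent of reaction ξ = X.
At extent ξ: n_M = 1 − X; n_R = 3.24 − X; n_N = 2X.
Total moles n_T = 4.24 (Δν = 0, constant).
At X = 0.592: n_M = 0.408, n_R = 2.65, n_N = 1.18, n_T = 4.24.
p_i = (n_i/n_T)·P. K_p = p_N^2 / (p_M p_R) = 1.3.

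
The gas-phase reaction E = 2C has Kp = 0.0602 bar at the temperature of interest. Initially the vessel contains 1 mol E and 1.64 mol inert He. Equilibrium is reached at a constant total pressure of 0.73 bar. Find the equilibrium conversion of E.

X = 0.215

Let X = conversion of E (basis 1 mol E); extent of reaction ξ = X.
Species balance: n_E = 1 − X; n_C = 2X; n_I = 1.64 (inert).
n_T = Σnᵢ = 2.64 + X.
y_i = n_i/n_T, p_i = y_i·P. Kp = p_C^2 / (p_E).
This yields a degree-2 equation in X; solving on (0,1), X = 0.215.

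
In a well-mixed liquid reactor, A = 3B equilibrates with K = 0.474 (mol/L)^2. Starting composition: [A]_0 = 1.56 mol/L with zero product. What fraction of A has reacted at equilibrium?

X = 0.181

Let X = conversion of A; extent ξ = 1.56·X mol/L.
Concentrations: [A] = 1.56 − 1.56X; [B] = 4.68X.
K = [B]^3 / ([A]).
Solving K = 0.474 for X ∈ (0,1): X = 0.181.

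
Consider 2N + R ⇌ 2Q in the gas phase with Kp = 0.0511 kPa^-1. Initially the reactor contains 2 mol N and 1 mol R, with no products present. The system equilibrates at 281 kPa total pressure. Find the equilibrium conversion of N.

Basis: 2 mol N initially; let X = conversion of N. Extent ξ = X.
Species balance: n_N = 2 − 2X; n_R = 1 − X; n_Q = 2X.
Summing: n_T = 3 − X.
Mole fractions y_i = n_i/n_T; Kp = p_Q^2 / (p_N^2 p_R) with p_i = y_i·P.
Substituting and setting equal to 0.0511 kPa^-1 gives a polynomial in X; the root in (0,1) is X = 0.606.

X = 0.606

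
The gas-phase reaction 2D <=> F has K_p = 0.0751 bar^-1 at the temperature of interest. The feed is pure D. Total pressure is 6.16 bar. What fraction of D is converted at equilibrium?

Let X = conversion of D (basis 1 mol D); extent of reaction ξ = 0.5X.
Moles: n_D = 1 − X; n_F = 0.5X.
Summing: n_T = 1 − 0.5X.
With p_i = (n_i/n_T)P, K_p = p_F / (p_D^2).
Setting this equal to 0.0751 bar^-1 and taking the physical root (0 < X < 1) gives X = 0.408.

X = 0.408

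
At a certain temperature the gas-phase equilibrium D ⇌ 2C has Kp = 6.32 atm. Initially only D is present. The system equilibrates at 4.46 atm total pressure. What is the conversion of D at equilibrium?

X = 0.511

Basis: 1 mol D initially; let X = conversion of D. Extent ξ = X.
Species balance: n_D = 1 − X; n_C = 2X.
Summing: n_T = 1 + X.
y_i = n_i/n_T, p_i = y_i·P. Kp = p_C^2 / (p_D).
Equating to 6.32 atm and solving on 0 < X < 1: X = 0.511.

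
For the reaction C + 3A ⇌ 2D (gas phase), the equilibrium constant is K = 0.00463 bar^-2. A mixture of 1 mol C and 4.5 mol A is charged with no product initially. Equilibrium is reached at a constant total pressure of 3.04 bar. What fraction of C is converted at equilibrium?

X = 0.150

Basis: 1 mol C initially; let X = conversion of C. Extent ξ = X.
Mole table: n_C = 1 − X; n_A = 4.5 − 3X; n_D = 2X.
n_T = Σnᵢ = 5.5 − 2X.
y_i = n_i/n_T, p_i = y_i·P. K = p_D^2 / (p_C p_A^3).
This yields a degree-4 equation in X; solving on (0,1), X = 0.150.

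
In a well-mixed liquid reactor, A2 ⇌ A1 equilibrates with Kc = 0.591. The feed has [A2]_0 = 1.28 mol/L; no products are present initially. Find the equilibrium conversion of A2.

Let X = conversion of A2; extent ξ = 1.28·X mol/L.
Concentrations: [A2] = 1.28 − 1.28X; [A1] = 1.28X.
Kc = [A1] / ([A2]).
Solving Kc = 0.591 for X ∈ (0,1): X = 0.371.

X = 0.371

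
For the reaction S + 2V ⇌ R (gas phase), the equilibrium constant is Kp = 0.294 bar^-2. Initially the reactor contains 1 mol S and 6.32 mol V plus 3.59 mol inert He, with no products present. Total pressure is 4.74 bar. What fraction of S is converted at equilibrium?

Let X = conversion of S (basis 1 mol S); extent of reaction ξ = X.
Species balance: n_S = 1 − X; n_V = 6.32 − 2X; n_R = X; n_I = 3.59 (inert).
Total moles n_T = 10.9 − 2X.
Mole fractions y_i = n_i/n_T; Kp = p_R / (p_S p_V^2) with p_i = y_i·P.
Setting this equal to 0.294 bar^-2 and taking the physical root (0 < X < 1) gives X = 0.644.

X = 0.644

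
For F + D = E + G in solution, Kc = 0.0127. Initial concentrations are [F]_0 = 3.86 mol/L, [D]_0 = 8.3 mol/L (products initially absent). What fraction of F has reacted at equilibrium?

X = 0.147

Let X = conversion of F; extent ξ = 3.86·X mol/L.
Concentrations: [F] = 3.86 − 3.86X; [D] = 8.3 − 3.86X; [E] = 3.86X; [G] = 3.86X.
Kc = [E] [G] / ([F] [D]).
Equating to 0.0127: the physical root is X = 0.147.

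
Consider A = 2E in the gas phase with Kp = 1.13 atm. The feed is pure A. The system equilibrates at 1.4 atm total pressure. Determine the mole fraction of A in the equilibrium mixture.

Take 1 mol A as basis and let X be its fractional conversion, so ξ = X.
At extent ξ: n_A = 1 − X; n_E = 2X.
n_T = Σnᵢ = 1 + X.
Mole fractions y_i = n_i/n_T; Kp = p_E^2 / (p_A) with p_i = y_i·P.
Substituting and setting equal to 1.13 atm gives a polynomial in X; the root in (0,1) is X = 0.410.
Then n_A = 0.59, n_T = 1.41, so y_A = 0.419.

y_A = 0.419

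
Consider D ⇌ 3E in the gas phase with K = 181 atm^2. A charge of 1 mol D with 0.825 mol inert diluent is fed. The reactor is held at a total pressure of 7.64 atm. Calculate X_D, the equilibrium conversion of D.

X = 0.707

Let X = conversion of D (basis 1 mol D); extent of reaction ξ = X.
Mole table: n_D = 1 − X; n_E = 3X; n_I = 0.825 (inert).
Summing: n_T = 1.82 + 2X.
Mole fractions y_i = n_i/n_T; K = p_E^3 / (p_D) with p_i = y_i·P.
Equating to 181 atm^2 and solving on 0 < X < 1: X = 0.707.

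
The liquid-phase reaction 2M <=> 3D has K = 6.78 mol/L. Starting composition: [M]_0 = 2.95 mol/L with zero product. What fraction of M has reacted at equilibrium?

X = 0.531

Let X = conversion of M; extent ξ = 2.95X/2 mol/L.
Concentrations: [M] = 2.95 − 2.95X; [D] = 4.43X.
K = [D]^3 / ([M]^2).
Setting equal to 6.78 and solving for X on (0,1) gives X = 0.531.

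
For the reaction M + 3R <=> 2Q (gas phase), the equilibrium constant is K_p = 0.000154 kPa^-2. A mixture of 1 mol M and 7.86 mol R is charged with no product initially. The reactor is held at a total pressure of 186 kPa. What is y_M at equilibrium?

y_M = 0.024

Let X = conversion of M (basis 1 mol M); extent of reaction ξ = X.
At extent ξ: n_M = 1 − X; n_R = 7.86 − 3X; n_Q = 2X.
Summing: n_T = 8.86 − 2X.
Mole fractions y_i = n_i/n_T; K_p = p_Q^2 / (p_M p_R^3) with p_i = y_i·P.
This yields a degree-4 equation in X; solving on (0,1), X = 0.828.
Then n_M = 0.172, n_T = 7.2, so y_M = 0.024.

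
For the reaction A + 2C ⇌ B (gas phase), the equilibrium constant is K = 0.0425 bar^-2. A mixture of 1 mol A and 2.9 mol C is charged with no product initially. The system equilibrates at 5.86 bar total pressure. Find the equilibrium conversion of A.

Basis: 1 mol A initially; let X = conversion of A. Extent ξ = X.
Moles: n_A = 1 − X; n_C = 2.9 − 2X; n_B = X.
n_T = Σnᵢ = 3.9 − 2X.
y_i = n_i/n_T, p_i = y_i·P. K = p_B / (p_A p_C^2).
Substituting and setting equal to 0.0425 bar^-2 gives a polynomial in X; the root in (0,1) is X = 0.401.

X = 0.401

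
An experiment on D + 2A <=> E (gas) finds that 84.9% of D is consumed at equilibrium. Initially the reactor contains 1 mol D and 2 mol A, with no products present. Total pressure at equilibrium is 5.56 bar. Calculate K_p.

Take 1 mol D as basis and let X be its fractional conversion, so ξ = X.
Species balance: n_D = 1 − X; n_A = 2 − 2X; n_E = X.
n_T = Σnᵢ = 3 − 2X.
At X = 0.849: n_D = 0.151, n_A = 0.302, n_E = 0.849, n_T = 1.3.
p_i = (n_i/n_T)·P. K_p = p_E / (p_D p_A^2) = 3.38 bar^-2.

K_p = 3.38 bar^-2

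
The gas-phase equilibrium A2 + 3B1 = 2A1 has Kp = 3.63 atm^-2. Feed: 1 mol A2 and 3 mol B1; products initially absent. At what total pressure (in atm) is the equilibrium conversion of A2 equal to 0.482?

P = 1.1 atm

Let X = conversion of A2 (basis 1 mol A2); extent of reaction ξ = X.
At extent ξ: n_A2 = 1 − X; n_B1 = 3 − 3X; n_A1 = 2X.
Total moles n_T = 4 − 2X.
Kp = p_A1^2 / (p_A2 p_B1^3) with p_i = (n_i/n_T)·P.
At X = 0.482: the mole-fraction product g(X) = Π y_i^ν_i = 4.406. Since Kp = g(X)·P^{-2}, P = (g/Kp)^(1/2) = (4.406/3.63)^(1/2) = 1.1 atm.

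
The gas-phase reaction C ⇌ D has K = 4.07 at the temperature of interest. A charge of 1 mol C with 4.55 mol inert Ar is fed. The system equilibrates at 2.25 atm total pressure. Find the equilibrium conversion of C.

Let X = conversion of C (basis 1 mol C); extent of reaction ξ = X.
At extent ξ: n_C = 1 − X; n_D = X; n_I = 4.55 (inert).
Since Δν = 0, n_T = 5.55 throughout.
y_i = n_i/n_T, p_i = y_i·P. K = p_D / (p_C).
This yields a degree-1 equation in X; solving on (0,1), X = 0.803.

X = 0.803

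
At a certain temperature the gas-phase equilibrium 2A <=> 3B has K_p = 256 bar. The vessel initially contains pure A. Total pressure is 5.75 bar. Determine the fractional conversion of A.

Let X = conversion of A (basis 1 mol A); extent of reaction ξ = 0.5X.
Mole table: n_A = 1 − X; n_B = 1.5X.
Total moles n_T = 1 + 0.5X.
With p_i = (n_i/n_T)P, K_p = p_B^3 / (p_A^2).
Substituting and setting equal to 256 bar gives a polynomial in X; the root in (0,1) is X = 0.826.

X = 0.826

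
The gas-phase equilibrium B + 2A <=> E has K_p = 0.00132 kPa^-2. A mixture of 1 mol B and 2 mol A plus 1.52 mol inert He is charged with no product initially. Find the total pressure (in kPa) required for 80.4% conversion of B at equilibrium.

P = 414 kPa

Basis: 1 mol B initially; let X = conversion of B. Extent ξ = X.
At extent ξ: n_B = 1 − X; n_A = 2 − 2X; n_E = X; n_I = 1.52 (inert).
Summing: n_T = 4.52 − 2X.
K_p = p_E / (p_B p_A^2) with p_i = (n_i/n_T)·P.
At X = 0.804: the mole-fraction product g(X) = Π y_i^ν_i = 226.4. Since K_p = g(X)·P^{-2}, P = (g/K_p)^(1/2) = (226.4/0.00132)^(1/2) = 414 kPa.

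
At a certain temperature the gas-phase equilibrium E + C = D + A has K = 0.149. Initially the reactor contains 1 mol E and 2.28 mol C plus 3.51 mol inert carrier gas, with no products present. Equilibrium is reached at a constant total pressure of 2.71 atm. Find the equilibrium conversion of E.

Let X = conversion of E (basis 1 mol E); extent of reaction ξ = X.
Mole table: n_E = 1 − X; n_C = 2.28 − X; n_D = X; n_A = X; n_I = 3.51 (inert).
Since Δν = 0, n_T = 6.79 throughout.
y_i = n_i/n_T, p_i = y_i·P. K = p_D p_A / (p_E p_C).
Substituting and setting equal to 0.149 gives a polynomial in X; the root in (0,1) is X = 0.407.

X = 0.407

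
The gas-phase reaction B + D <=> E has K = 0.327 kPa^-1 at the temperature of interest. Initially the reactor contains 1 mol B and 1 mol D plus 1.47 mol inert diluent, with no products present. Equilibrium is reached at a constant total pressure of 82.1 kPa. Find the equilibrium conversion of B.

X = 0.727

Basis: 1 mol B initially; let X = conversion of B. Extent ξ = X.
Species balance: n_B = 1 − X; n_D = 1 − X; n_E = X; n_I = 1.47 (inert).
n_T = Σnᵢ = 3.47 − X.
With p_i = (n_i/n_T)P, K = p_E / (p_B p_D).
Setting this equal to 0.327 kPa^-1 and taking the physical root (0 < X < 1) gives X = 0.727.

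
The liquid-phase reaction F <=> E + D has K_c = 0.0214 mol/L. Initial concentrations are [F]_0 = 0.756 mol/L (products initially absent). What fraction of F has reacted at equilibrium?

X = 0.155

Let X = conversion of F; extent ξ = 0.756·X mol/L.
Concentrations: [F] = 0.756 − 0.756X; [E] = 0.756X; [D] = 0.756X.
K_c = [E] [D] / ([F]).
Setting equal to 0.0214 and solving for X on (0,1) gives X = 0.155.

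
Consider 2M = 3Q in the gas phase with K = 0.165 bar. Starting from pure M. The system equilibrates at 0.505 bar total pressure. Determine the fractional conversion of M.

Take 1 mol M as basis and let X be its fractional conversion, so ξ = 0.5X.
Mole table: n_M = 1 − X; n_Q = 1.5X.
Total moles n_T = 1 + 0.5X.
Mole fractions y_i = n_i/n_T; K = p_Q^3 / (p_M^2) with p_i = y_i·P.
Equating to 0.165 bar and solving on 0 < X < 1: X = 0.360.

X = 0.360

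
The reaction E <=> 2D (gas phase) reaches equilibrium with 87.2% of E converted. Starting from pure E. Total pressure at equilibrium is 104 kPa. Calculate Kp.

Kp = 1.32e+03 kPa

Take 1 mol E as basis and let X be its fractional conversion, so ξ = X.
Moles: n_E = 1 − X; n_D = 2X.
Summing: n_T = 1 + X.
At X = 0.872: n_E = 0.128, n_D = 1.74, n_T = 1.87.
p_i = (n_i/n_T)·P. Kp = p_D^2 / (p_E) = 1.32e+03 kPa.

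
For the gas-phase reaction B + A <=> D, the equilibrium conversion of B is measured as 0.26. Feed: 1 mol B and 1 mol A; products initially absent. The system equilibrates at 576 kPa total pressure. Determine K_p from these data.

Let X = conversion of B (basis 1 mol B); extent of reaction ξ = X.
Species balance: n_B = 1 − X; n_A = 1 − X; n_D = X.
Summing: n_T = 2 − X.
At X = 0.26: n_B = 0.74, n_A = 0.74, n_D = 0.26, n_T = 1.74.
p_i = (n_i/n_T)·P. K_p = p_D / (p_B p_A) = 0.00143 kPa^-1.

K_p = 0.00143 kPa^-1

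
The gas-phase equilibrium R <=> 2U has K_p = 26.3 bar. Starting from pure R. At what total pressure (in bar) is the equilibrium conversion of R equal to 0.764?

Take 1 mol R as basis and let X be its fractional conversion, so ξ = X.
Species balance: n_R = 1 − X; n_U = 2X.
n_T = Σnᵢ = 1 + X.
K_p = p_U^2 / (p_R) with p_i = (n_i/n_T)·P.
At X = 0.764: the mole-fraction product g(X) = Π y_i^ν_i = 5.608. Since K_p = g(X)·P^{1}, P = (K_p/g)^(1/1) = (26.3/5.608)^(1/1) = 4.69 bar.

P = 4.69 bar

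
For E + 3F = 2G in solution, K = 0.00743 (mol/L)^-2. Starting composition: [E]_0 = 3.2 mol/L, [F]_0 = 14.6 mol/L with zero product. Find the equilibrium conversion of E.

X = 0.510

Let X = conversion of E; extent ξ = 3.2·X mol/L.
Concentrations: [E] = 3.2 − 3.2X; [F] = 14.6 − 9.6X; [G] = 6.4X.
K = [G]^2 / ([E] [F]^3).
Equating to 0.00743 (mol/L)^-2: the physical root is X = 0.510.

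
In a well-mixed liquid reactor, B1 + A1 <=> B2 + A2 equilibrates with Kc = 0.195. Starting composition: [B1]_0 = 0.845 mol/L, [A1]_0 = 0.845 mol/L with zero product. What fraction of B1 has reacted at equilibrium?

X = 0.306

Let X = conversion of B1; extent ξ = 0.845·X mol/L.
Concentrations: [B1] = 0.845 − 0.845X; [A1] = 0.845 − 0.845X; [B2] = 0.845X; [A2] = 0.845X.
Kc = [B2] [A2] / ([B1] [A1]).
Equating to 0.195: the physical root is X = 0.306.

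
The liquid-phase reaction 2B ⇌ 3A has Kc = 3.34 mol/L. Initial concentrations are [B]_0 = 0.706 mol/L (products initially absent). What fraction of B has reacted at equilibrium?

Let X = conversion of B; extent ξ = 0.706X/2 mol/L.
Concentrations: [B] = 0.706 − 0.706X; [A] = 1.06X.
Kc = [A]^3 / ([B]^2).
This equals 3.34 at X = 0.604 (the root in 0 < X < 1).

X = 0.604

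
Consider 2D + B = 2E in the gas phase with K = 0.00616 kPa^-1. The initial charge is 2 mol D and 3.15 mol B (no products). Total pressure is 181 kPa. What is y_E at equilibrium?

y_E = 0.189

Basis: 2 mol D initially; let X = conversion of D. Extent ξ = X.
Species balance: n_D = 2 − 2X; n_B = 3.15 − X; n_E = 2X.
Total moles n_T = 5.15 − X.
y_i = n_i/n_T, p_i = y_i·P. K = p_E^2 / (p_D^2 p_B).
Setting this equal to 0.00616 kPa^-1 and taking the physical root (0 < X < 1) gives X = 0.445.
Then n_E = 0.889, n_T = 4.71, so y_E = 0.189.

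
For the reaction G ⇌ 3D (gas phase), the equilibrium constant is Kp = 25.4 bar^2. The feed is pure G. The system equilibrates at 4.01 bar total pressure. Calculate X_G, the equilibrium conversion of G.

Take 1 mol G as basis and let X be its fractional conversion, so ξ = X.
Species balance: n_G = 1 − X; n_D = 3X.
Total moles n_T = 1 + 2X.
With p_i = (n_i/n_T)P, Kp = p_D^3 / (p_G).
Substituting and setting equal to 25.4 bar^2 gives a polynomial in X; the root in (0,1) is X = 0.489.

X = 0.489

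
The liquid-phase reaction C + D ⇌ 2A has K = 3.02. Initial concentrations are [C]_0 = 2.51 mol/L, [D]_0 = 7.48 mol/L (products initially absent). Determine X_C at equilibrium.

Let X = conversion of C; extent ξ = 2.51·X mol/L.
Concentrations: [C] = 2.51 − 2.51X; [D] = 7.48 − 2.51X; [A] = 5.02X.
K = [A]^2 / ([C] [D]).
Solving K = 3.02 for X ∈ (0,1): X = 0.708.

X = 0.708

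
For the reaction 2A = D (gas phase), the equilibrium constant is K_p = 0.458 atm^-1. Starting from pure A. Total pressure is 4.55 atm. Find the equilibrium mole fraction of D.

Take 1 mol A as basis and let X be its fractional conversion, so ξ = 0.5X.
Moles: n_A = 1 − X; n_D = 0.5X.
Summing: n_T = 1 − 0.5X.
Mole fractions y_i = n_i/n_T; K_p = p_D / (p_A^2) with p_i = y_i·P.
Substituting and setting equal to 0.458 atm^-1 gives a polynomial in X; the root in (0,1) is X = 0.673.
Then n_D = 0.336, n_T = 0.664, so y_D = 0.507.

y_D = 0.507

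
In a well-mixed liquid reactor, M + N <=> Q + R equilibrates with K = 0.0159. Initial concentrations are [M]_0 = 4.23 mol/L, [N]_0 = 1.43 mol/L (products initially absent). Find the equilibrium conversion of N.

Let X = conversion of N; extent ξ = 1.43·X mol/L.
Concentrations: [M] = 4.23 − 1.43X; [N] = 1.43 − 1.43X; [Q] = 1.43X; [R] = 1.43X.
K = [Q] [R] / ([M] [N]).
Equating to 0.0159: the physical root is X = 0.189.

X = 0.189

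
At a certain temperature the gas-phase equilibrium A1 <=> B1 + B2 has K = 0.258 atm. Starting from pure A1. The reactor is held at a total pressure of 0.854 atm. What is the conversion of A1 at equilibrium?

X = 0.482

Let X = conversion of A1 (basis 1 mol A1); extent of reaction ξ = X.
Moles: n_A1 = 1 − X; n_B1 = X; n_B2 = X.
Total moles n_T = 1 + X.
Mole fractions y_i = n_i/n_T; K = p_B1 p_B2 / (p_A1) with p_i = y_i·P.
Equating to 0.258 atm and solving on 0 < X < 1: X = 0.482.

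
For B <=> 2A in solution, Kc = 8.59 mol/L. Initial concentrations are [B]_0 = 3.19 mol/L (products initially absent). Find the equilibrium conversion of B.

X = 0.550

Let X = conversion of B; extent ξ = 3.19·X mol/L.
Concentrations: [B] = 3.19 − 3.19X; [A] = 6.38X.
Kc = [A]^2 / ([B]).
Setting equal to 8.59 and solving for X on (0,1) gives X = 0.550.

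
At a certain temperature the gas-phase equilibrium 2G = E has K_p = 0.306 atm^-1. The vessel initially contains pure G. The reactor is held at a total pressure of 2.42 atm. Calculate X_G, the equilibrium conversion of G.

Take 1 mol G as basis and let X be its fractional conversion, so ξ = 0.5X.
Species balance: n_G = 1 − X; n_E = 0.5X.
Summing: n_T = 1 − 0.5X.
Mole fractions y_i = n_i/n_T; K_p = p_E / (p_G^2) with p_i = y_i·P.
Substituting and setting equal to 0.306 atm^-1 gives a polynomial in X; the root in (0,1) is X = 0.498.

X = 0.498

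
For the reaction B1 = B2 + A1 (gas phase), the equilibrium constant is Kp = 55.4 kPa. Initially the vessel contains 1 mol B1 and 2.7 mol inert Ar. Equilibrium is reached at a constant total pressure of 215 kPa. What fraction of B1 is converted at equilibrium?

X = 0.637

Basis: 1 mol B1 initially; let X = conversion of B1. Extent ξ = X.
Species balance: n_B1 = 1 − X; n_B2 = X; n_A1 = X; n_I = 2.7 (inert).
Total moles n_T = 3.7 + X.
y_i = n_i/n_T, p_i = y_i·P. Kp = p_B2 p_A1 / (p_B1).
Substituting and setting equal to 55.4 kPa gives a polynomial in X; the root in (0,1) is X = 0.637.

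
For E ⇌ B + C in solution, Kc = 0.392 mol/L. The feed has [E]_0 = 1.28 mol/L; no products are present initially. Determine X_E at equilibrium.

X = 0.421

Let X = conversion of E; extent ξ = 1.28·X mol/L.
Concentrations: [E] = 1.28 − 1.28X; [B] = 1.28X; [C] = 1.28X.
Kc = [B] [C] / ([E]).
This equals 0.392 at X = 0.421 (the root in 0 < X < 1).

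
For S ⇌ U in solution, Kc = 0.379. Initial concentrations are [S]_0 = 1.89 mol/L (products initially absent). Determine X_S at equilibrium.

Let X = conversion of S; extent ξ = 1.89·X mol/L.
Concentrations: [S] = 1.89 − 1.89X; [U] = 1.89X.
Kc = [U] / ([S]).
Solving Kc = 0.379 for X ∈ (0,1): X = 0.275.

X = 0.275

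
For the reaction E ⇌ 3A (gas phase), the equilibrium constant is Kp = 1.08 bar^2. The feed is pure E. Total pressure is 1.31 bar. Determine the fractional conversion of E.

X = 0.353

Let X = conversion of E (basis 1 mol E); extent of reaction ξ = X.
Mole table: n_E = 1 − X; n_A = 3X.
Total moles n_T = 1 + 2X.
Mole fractions y_i = n_i/n_T; Kp = p_A^3 / (p_E) with p_i = y_i·P.
Substituting and setting equal to 1.08 bar^2 gives a polynomial in X; the root in (0,1) is X = 0.353.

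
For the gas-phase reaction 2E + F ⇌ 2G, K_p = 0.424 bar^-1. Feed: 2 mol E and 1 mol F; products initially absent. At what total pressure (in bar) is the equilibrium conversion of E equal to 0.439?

P = 6.59 bar

Basis: 2 mol E initially; let X = conversion of E. Extent ξ = X.
Species balance: n_E = 2 − 2X; n_F = 1 − X; n_G = 2X.
Total moles n_T = 3 − X.
K_p = p_G^2 / (p_E^2 p_F) with p_i = (n_i/n_T)·P.
At X = 0.439: the mole-fraction product g(X) = Π y_i^ν_i = 2.795. Since K_p = g(X)·P^{-1}, P = (g/K_p)^(1/1) = (2.795/0.424)^(1/1) = 6.59 bar.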